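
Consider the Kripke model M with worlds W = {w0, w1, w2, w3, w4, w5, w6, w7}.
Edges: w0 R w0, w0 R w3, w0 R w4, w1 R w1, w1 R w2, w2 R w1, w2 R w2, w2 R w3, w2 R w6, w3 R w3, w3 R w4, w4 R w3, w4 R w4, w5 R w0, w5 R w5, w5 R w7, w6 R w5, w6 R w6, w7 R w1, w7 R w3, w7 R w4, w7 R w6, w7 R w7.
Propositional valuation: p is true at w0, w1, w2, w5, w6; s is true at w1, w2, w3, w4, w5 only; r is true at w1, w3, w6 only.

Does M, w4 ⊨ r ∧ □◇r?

At w4: r is false, □◇r is true, so r ∧ □◇r is false.
  At w4: □◇r requires ◇r at every successor {w3, w4}.
      At w3: ◇r requires r at some successor in {w3, w4}.
        r holds at w3, so ◇r is true at w3.
      At w4: ◇r requires r at some successor in {w3, w4}.
        r holds at w3, so ◇r is true at w4.
  So □◇r is true at w4.

No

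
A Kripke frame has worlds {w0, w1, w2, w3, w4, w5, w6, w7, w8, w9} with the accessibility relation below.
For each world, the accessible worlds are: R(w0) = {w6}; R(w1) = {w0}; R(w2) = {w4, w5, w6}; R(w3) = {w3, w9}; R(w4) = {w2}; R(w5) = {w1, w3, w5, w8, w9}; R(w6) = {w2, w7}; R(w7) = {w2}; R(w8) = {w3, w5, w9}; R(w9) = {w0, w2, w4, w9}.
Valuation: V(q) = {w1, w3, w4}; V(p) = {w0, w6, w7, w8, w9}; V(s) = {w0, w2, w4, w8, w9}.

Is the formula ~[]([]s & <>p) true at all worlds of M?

Let φ = ~[]([]s & <>p). Evaluate φ at each world:
  w0 (successors {w6}): φ is true.
  w1 (successors {w0}): φ is true.
  w2 (successors {w4, w5, w6}): φ is true.
  w3 (successors {w3, w9}): φ is true.
  w4 (successors {w2}): φ is true.
  w5 (successors {w1, w3, w5, w8, w9}): φ is true.
  w6 (successors {w2, w7}): φ is true.
  w7 (successors {w2}): φ is true.
  w8 (successors {w3, w5, w9}): φ is true.
  w9 (successors {w0, w2, w4, w9}): φ is true.
For instance, at w0:
  At w0: []([]s & <>p) is false, so ~[]([]s & <>p) is true.
    At w0: []([]s & <>p) requires []s & <>p at every successor {w6}.
      []s & <>p fails at w6, so []([]s & <>p) is false at w0.

Yes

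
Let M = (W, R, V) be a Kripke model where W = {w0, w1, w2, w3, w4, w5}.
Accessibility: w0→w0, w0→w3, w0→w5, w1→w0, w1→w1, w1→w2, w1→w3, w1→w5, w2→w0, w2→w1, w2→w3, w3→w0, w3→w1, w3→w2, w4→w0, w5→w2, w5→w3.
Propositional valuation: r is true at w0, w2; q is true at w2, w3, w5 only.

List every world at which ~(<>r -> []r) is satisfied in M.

w0, w1, w2, w3, w5

Let φ = ~(<>r -> []r). Evaluate φ at each world:
  w0 (successors {w0, w3, w5}): φ is true.
  w1 (successors {w0, w1, w2, w3, w5}): φ is true.
  w2 (successors {w0, w1, w3}): φ is true.
  w3 (successors {w0, w1, w2}): φ is true.
  w4 (successors {w0}): φ is false.
  w5 (successors {w2, w3}): φ is true.
For instance, at w2:
  At w2: <>r -> []r is false, so ~(<>r -> []r) is true.
    At w2: <>r is true, []r is false, so <>r -> []r is false.
      At w2: <>r requires r at some successor in {w0, w1, w3}.
        r holds at w0, so <>r is true at w2.
      At w2: []r requires r at every successor {w0, w1, w3}.
        r fails at w1, so []r is false at w2.
Satisfying worlds: {w0, w1, w2, w3, w5}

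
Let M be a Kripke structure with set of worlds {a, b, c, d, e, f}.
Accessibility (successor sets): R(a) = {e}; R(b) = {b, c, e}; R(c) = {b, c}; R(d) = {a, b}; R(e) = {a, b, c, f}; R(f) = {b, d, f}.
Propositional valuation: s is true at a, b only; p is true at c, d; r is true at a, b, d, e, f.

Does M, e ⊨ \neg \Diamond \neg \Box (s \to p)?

At e: \Diamond \neg \Box (s \to p) is true, so \neg \Diamond \neg \Box (s \to p) is false.
  At e: \Diamond \neg \Box (s \to p) requires \neg \Box (s \to p) at some successor in {a, b, c, f}.
    \neg \Box (s \to p) holds at b, so \Diamond \neg \Box (s \to p) is true at e.
      At b: \Box (s \to p) is false, so \neg \Box (s \to p) is true.

No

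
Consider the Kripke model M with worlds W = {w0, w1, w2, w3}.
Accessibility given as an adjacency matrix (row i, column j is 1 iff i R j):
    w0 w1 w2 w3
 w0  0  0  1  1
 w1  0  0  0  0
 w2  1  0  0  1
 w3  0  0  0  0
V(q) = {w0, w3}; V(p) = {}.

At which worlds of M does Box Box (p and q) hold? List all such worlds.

Let φ = Box Box (p and q). Evaluate φ at each world:
  w0 (successors {w2, w3}): φ is false.
  w1 (successors ∅): φ is true.
  w2 (successors {w0, w3}): φ is false.
  w3 (successors ∅): φ is true.
For instance, at w2:
  At w2: Box Box (p and q) requires Box (p and q) at every successor {w0, w3}.
    Box (p and q) fails at w0, so Box Box (p and q) is false at w2.
      At w0: Box (p and q) requires p and q at every successor {w2, w3}.
        p and q fails at w2, so Box (p and q) is false at w0.
Satisfying worlds: {w1, w3}

w1, w3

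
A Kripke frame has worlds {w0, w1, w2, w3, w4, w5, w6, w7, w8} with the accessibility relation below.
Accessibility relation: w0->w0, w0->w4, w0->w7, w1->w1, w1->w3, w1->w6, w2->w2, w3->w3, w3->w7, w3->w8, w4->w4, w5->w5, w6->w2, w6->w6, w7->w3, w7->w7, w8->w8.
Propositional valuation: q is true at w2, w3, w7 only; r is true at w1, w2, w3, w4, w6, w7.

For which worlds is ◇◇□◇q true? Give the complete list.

w0, w1, w2, w3, w6, w7

Recall that □ψ holds at a world iff ψ holds at every accessible world, and ◇ψ holds iff ψ holds at some accessible world.
Let φ = ◇◇□◇q. Evaluate φ at each world:
  w0 (successors {w0, w4, w7}): φ is true.
  w1 (successors {w1, w3, w6}): φ is true.
  w2 (successors {w2}): φ is true.
  w3 (successors {w3, w7, w8}): φ is true.
  w4 (successors {w4}): φ is false.
  w5 (successors {w5}): φ is false.
  w6 (successors {w2, w6}): φ is true.
  w7 (successors {w3, w7}): φ is true.
  w8 (successors {w8}): φ is false.
For instance, at w3:
  At w3: ◇◇□◇q requires ◇□◇q at some successor in {w3, w7, w8}.
    ◇□◇q holds at w3, so ◇◇□◇q is true at w3.
      At w3: ◇□◇q requires □◇q at some successor in {w3, w7, w8}.
        □◇q holds at w7, so ◇□◇q is true at w3.
Satisfying worlds: {w0, w1, w2, w3, w6, w7}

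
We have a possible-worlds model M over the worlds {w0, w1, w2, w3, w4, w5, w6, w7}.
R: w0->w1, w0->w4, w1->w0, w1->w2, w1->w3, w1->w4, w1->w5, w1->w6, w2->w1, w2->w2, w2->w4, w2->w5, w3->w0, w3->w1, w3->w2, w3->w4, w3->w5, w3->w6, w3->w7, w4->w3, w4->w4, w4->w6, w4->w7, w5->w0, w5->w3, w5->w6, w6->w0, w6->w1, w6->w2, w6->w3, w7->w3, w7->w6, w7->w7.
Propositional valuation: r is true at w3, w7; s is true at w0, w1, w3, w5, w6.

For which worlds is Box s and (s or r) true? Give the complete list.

w5

Recall that Box ψ holds at a world iff ψ holds at every accessible world, and Dia ψ holds iff ψ holds at some accessible world.
Let φ = Box s and (s or r). Evaluate φ at each world:
  w0 (successors {w1, w4}): φ is false.
  w1 (successors {w0, w2, w3, w4, w5, w6}): φ is false.
  w2 (successors {w1, w2, w4, w5}): φ is false.
  w3 (successors {w0, w1, w2, w4, w5, w6, w7}): φ is false.
  w4 (successors {w3, w4, w6, w7}): φ is false.
  w5 (successors {w0, w3, w6}): φ is true.
  w6 (successors {w0, w1, w2, w3}): φ is false.
  w7 (successors {w3, w6, w7}): φ is false.
For instance, at w6:
  At w6: Box s is false, s or r is true, so Box s and (s or r) is false.
    At w6: Box s requires s at every successor {w0, w1, w2, w3}.
      s fails at w2, so Box s is false at w6.
Satisfying worlds: {w5}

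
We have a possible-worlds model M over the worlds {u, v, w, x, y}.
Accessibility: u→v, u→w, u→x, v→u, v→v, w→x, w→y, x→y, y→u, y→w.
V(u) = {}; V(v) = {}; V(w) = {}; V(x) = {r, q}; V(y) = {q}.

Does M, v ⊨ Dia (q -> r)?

Recall that Dia ψ holds at a world iff ψ holds at some accessible world.
At v: Dia (q -> r) requires q -> r at some successor in {u, v}.
  q -> r holds at u, so Dia (q -> r) is true at v.

Yes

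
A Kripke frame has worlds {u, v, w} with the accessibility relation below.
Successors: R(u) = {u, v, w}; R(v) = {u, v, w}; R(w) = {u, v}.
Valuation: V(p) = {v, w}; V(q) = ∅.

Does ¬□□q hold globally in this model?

Yes

Let φ = ¬□□q. Evaluate φ at each world:
  u (successors {u, v, w}): φ is true.
  v (successors {u, v, w}): φ is true.
  w (successors {u, v}): φ is true.
For instance, at u:
  At u: □□q is false, so ¬□□q is true.
    At u: □□q requires □q at every successor {u, v, w}.
      □q fails at u, so □□q is false at u.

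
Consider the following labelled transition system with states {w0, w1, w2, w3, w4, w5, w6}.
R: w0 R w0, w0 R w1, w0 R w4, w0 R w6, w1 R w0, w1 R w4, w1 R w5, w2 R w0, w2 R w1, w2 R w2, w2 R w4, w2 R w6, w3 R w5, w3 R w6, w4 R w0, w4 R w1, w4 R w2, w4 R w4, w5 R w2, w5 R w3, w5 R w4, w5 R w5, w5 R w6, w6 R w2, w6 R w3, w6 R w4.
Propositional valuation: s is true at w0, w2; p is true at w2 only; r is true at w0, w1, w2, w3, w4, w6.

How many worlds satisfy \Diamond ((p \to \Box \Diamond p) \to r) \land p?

1

Let φ = \Diamond ((p \to \Box \Diamond p) \to r) \land p. Evaluate φ at each world:
  w0 (successors {w0, w1, w4, w6}): φ is false.
  w1 (successors {w0, w4, w5}): φ is false.
  w2 (successors {w0, w1, w2, w4, w6}): φ is true.
  w3 (successors {w5, w6}): φ is false.
  w4 (successors {w0, w1, w2, w4}): φ is false.
  w5 (successors {w2, w3, w4, w5, w6}): φ is false.
  w6 (successors {w2, w3, w4}): φ is false.
For instance, at w2:
  At w2: \Diamond ((p \to \Box \Diamond p) \to r) is true, p is true, so \Diamond ((p \to \Box \Diamond p) \to r) \land p is true.
    At w2: \Diamond ((p \to \Box \Diamond p) \to r) requires (p \to \Box \Diamond p) \to r at some successor in {w0, w1, w2, w4, w6}.
      (p \to \Box \Diamond p) \to r holds at w0, so \Diamond ((p \to \Box \Diamond p) \to r) is true at w2.
Satisfying worlds: {w2}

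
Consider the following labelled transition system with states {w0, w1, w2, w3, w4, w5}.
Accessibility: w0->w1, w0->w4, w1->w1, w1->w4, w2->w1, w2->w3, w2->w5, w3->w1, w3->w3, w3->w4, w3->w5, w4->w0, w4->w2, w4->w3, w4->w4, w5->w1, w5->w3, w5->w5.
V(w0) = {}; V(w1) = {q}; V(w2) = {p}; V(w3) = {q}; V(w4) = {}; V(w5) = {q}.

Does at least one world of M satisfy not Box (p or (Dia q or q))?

No

Recall that Box ψ holds at a world iff ψ holds at every accessible world, and Dia ψ holds iff ψ holds at some accessible world.
Let φ = not Box (p or (Dia q or q)). Evaluate φ at each world:
  w0 (successors {w1, w4}): φ is false.
  w1 (successors {w1, w4}): φ is false.
  w2 (successors {w1, w3, w5}): φ is false.
  w3 (successors {w1, w3, w4, w5}): φ is false.
  w4 (successors {w0, w2, w3, w4}): φ is false.
  w5 (successors {w1, w3, w5}): φ is false.
For instance, at w1:
  At w1: Box (p or (Dia q or q)) is true, so not Box (p or (Dia q or q)) is false.
    At w1: Box (p or (Dia q or q)) requires p or (Dia q or q) at every successor {w1, w4}.
      At w1: p or (Dia q or q) is true.
      At w4: p or (Dia q or q) is true.
    So Box (p or (Dia q or q)) is true at w1.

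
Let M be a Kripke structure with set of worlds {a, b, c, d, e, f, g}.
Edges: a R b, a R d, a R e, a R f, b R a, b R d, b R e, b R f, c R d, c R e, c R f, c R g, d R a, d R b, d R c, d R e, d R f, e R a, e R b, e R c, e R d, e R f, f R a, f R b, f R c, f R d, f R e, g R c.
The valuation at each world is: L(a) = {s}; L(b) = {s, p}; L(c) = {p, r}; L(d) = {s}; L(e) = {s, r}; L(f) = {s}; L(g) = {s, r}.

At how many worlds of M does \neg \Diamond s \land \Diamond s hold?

Let φ = \neg \Diamond s \land \Diamond s. Evaluate φ at each world:
  a (successors {b, d, e, f}): φ is false.
  b (successors {a, d, e, f}): φ is false.
  c (successors {d, e, f, g}): φ is false.
  d (successors {a, b, c, e, f}): φ is false.
  e (successors {a, b, c, d, f}): φ is false.
  f (successors {a, b, c, d, e}): φ is false.
  g (successors {c}): φ is false.
For instance, at b:
  At b: \neg \Diamond s is false, \Diamond s is true, so \neg \Diamond s \land \Diamond s is false.
    At b: \Diamond s is true, so \neg \Diamond s is false.
      At b: \Diamond s requires s at some successor in {a, d, e, f}.
        s holds at a, so \Diamond s is true at b.
    At b: \Diamond s requires s at some successor in {a, d, e, f}.
      s holds at a, so \Diamond s is true at b.
Satisfying worlds: none.

0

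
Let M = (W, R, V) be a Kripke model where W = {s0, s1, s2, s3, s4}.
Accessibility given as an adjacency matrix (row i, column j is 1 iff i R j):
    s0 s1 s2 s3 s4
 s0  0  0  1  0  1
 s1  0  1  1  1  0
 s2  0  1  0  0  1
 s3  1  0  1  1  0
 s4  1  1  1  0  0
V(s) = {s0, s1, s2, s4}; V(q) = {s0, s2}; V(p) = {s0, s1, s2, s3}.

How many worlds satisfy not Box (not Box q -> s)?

2

Let φ = not Box (not Box q -> s). Evaluate φ at each world:
  s0 (successors {s2, s4}): φ is false.
  s1 (successors {s1, s2, s3}): φ is true.
  s2 (successors {s1, s4}): φ is false.
  s3 (successors {s0, s2, s3}): φ is true.
  s4 (successors {s0, s1, s2}): φ is false.
For instance, at s0:
  At s0: Box (not Box q -> s) is true, so not Box (not Box q -> s) is false.
    At s0: Box (not Box q -> s) requires not Box q -> s at every successor {s2, s4}.
      At s2: not Box q -> s is true.
      At s4: not Box q -> s is true.
    So Box (not Box q -> s) is true at s0.
Satisfying worlds: {s1, s3}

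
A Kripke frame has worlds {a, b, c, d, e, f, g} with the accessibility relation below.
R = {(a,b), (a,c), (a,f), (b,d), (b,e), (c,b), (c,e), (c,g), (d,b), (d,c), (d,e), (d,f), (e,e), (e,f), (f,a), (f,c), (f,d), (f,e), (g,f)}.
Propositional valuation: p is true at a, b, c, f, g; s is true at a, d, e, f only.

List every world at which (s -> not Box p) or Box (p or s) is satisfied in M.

Let φ = (s -> not Box p) or Box (p or s). Evaluate φ at each world:
  a (successors {b, c, f}): φ is true.
  b (successors {d, e}): φ is true.
  c (successors {b, e, g}): φ is true.
  d (successors {b, c, e, f}): φ is true.
  e (successors {e, f}): φ is true.
  f (successors {a, c, d, e}): φ is true.
  g (successors {f}): φ is true.
For instance, at e:
  At e: s -> not Box p is true, Box (p or s) is true, so (s -> not Box p) or Box (p or s) is true.
    At e: s is true, not Box p is true, so s -> not Box p is true.
      At e: Box p is false, so not Box p is true.
    At e: Box (p or s) requires p or s at every successor {e, f}.
      At e: p or s is true.
      At f: p or s is true.
    So Box (p or s) is true at e.
Satisfying worlds: {a, b, c, d, e, f, g}

a, b, c, d, e, f, g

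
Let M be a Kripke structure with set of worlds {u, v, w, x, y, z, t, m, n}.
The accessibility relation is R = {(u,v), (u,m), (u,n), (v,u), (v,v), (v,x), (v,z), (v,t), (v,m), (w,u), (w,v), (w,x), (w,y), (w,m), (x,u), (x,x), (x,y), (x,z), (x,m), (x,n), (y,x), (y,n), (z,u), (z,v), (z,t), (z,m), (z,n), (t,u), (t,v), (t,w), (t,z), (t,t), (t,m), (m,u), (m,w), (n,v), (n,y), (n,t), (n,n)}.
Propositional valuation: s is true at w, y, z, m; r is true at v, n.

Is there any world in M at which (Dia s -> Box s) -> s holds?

Recall that Box ψ holds at a world iff ψ holds at every accessible world, and Dia ψ holds iff ψ holds at some accessible world.
Let φ = (Dia s -> Box s) -> s. Evaluate φ at each world:
  u (successors {v, m, n}): φ is true.
  v (successors {u, v, x, z, t, m}): φ is true.
  w (successors {u, v, x, y, m}): φ is true.
  x (successors {u, x, y, z, m, n}): φ is true.
  y (successors {x, n}): φ is true.
  z (successors {u, v, t, m, n}): φ is true.
  t (successors {u, v, w, z, t, m}): φ is true.
  m (successors {u, w}): φ is true.
  n (successors {v, y, t, n}): φ is true.
Detail at u (witness):
  At u: Dia s -> Box s is false, s is false, so (Dia s -> Box s) -> s is true.
    At u: Dia s is true, Box s is false, so Dia s -> Box s is false.
      At u: Dia s requires s at some successor in {v, m, n}.
        s holds at m, so Dia s is true at u.
      At u: Box s requires s at every successor {v, m, n}.
        s fails at v, so Box s is false at u.

Yes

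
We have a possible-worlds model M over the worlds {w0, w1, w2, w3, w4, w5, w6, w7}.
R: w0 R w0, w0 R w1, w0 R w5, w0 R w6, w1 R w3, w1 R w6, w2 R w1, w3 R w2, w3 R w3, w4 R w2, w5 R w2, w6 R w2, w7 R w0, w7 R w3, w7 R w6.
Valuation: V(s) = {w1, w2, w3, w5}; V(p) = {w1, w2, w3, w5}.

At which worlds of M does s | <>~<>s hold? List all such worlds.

w1, w2, w3, w5

Let φ = s | <>~<>s. Evaluate φ at each world:
  w0 (successors {w0, w1, w5, w6}): φ is false.
  w1 (successors {w3, w6}): φ is true.
  w2 (successors {w1}): φ is true.
  w3 (successors {w2, w3}): φ is true.
  w4 (successors {w2}): φ is false.
  w5 (successors {w2}): φ is true.
  w6 (successors {w2}): φ is false.
  w7 (successors {w0, w3, w6}): φ is false.
For instance, at w3:
  At w3: s is true, <>~<>s is false, so s | <>~<>s is true.
    At w3: <>~<>s requires ~<>s at some successor in {w2, w3}.
      At w2: ~<>s is false.
      At w3: ~<>s is false.
    So <>~<>s is false at w3.
Satisfying worlds: {w1, w2, w3, w5}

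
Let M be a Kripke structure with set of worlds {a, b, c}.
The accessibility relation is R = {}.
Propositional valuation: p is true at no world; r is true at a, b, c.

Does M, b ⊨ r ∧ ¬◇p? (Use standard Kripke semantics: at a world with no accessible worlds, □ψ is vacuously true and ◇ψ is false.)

At b: r is true, ¬◇p is true, so r ∧ ¬◇p is true.
  At b: ◇p is false, so ¬◇p is true.
    At b: no accessible worlds, so ◇p is false.

Yes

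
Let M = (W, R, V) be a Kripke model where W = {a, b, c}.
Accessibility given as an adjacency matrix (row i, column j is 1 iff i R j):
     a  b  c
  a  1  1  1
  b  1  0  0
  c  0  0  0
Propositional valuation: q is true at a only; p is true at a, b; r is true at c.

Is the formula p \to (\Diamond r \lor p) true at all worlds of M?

Let φ = p \to (\Diamond r \lor p). Evaluate φ at each world:
  a (successors {a, b, c}): φ is true.
  b (successors {a}): φ is true.
  c (successors ∅): φ is true.
For instance, at a:
  At a: p is true, \Diamond r \lor p is true, so p \to (\Diamond r \lor p) is true.
    At a: \Diamond r is true, p is true, so \Diamond r \lor p is true.
      At a: \Diamond r requires r at some successor in {a, b, c}.
        r holds at c, so \Diamond r is true at a.

Yes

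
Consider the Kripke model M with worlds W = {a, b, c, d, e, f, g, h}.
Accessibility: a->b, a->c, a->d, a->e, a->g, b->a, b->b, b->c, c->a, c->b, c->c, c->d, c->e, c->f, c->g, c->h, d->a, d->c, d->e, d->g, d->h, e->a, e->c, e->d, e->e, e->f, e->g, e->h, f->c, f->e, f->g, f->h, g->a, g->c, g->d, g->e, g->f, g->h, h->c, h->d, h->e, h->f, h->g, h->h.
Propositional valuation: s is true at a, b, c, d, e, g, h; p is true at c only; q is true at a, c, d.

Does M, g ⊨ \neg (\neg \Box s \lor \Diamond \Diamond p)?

No

At g: \neg \Box s \lor \Diamond \Diamond p is true, so \neg (\neg \Box s \lor \Diamond \Diamond p) is false.
  At g: \neg \Box s is true, \Diamond \Diamond p is true, so \neg \Box s \lor \Diamond \Diamond p is true.
    At g: \Box s is false, so \neg \Box s is true.
      At g: \Box s requires s at every successor {a, c, d, e, f, h}.
        s fails at f, so \Box s is false at g.
    At g: \Diamond \Diamond p requires \Diamond p at some successor in {a, c, d, e, f, h}.
      \Diamond p holds at a, so \Diamond \Diamond p is true at g.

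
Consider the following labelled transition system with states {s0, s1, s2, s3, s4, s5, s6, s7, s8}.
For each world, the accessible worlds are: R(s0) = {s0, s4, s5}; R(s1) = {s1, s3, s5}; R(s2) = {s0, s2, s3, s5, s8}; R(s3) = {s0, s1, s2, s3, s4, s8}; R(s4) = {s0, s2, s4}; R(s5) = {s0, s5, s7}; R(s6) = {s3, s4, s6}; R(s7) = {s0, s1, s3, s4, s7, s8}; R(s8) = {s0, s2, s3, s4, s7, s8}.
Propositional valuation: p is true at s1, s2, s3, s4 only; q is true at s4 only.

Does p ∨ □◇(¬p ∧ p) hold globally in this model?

No

Recall that □ψ holds at a world iff ψ holds at every accessible world, and ◇ψ holds iff ψ holds at some accessible world.
Let φ = p ∨ □◇(¬p ∧ p). Evaluate φ at each world:
  s0 (successors {s0, s4, s5}): φ is false.
  s1 (successors {s1, s3, s5}): φ is true.
  s2 (successors {s0, s2, s3, s5, s8}): φ is true.
  s3 (successors {s0, s1, s2, s3, s4, s8}): φ is true.
  s4 (successors {s0, s2, s4}): φ is true.
  s5 (successors {s0, s5, s7}): φ is false.
  s6 (successors {s3, s4, s6}): φ is false.
  s7 (successors {s0, s1, s3, s4, s7, s8}): φ is false.
  s8 (successors {s0, s2, s3, s4, s7, s8}): φ is false.
Detail at s0 (counterexample):
  At s0: p is false, □◇(¬p ∧ p) is false, so p ∨ □◇(¬p ∧ p) is false.
    At s0: □◇(¬p ∧ p) requires ◇(¬p ∧ p) at every successor {s0, s4, s5}.
      ◇(¬p ∧ p) fails at s0, so □◇(¬p ∧ p) is false at s0.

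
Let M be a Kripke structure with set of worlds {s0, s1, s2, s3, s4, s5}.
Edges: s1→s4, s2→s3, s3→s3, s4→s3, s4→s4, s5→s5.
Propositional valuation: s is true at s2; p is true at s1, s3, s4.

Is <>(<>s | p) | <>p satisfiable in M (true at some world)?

Let φ = <>(<>s | p) | <>p. Evaluate φ at each world:
  s0 (successors ∅): φ is false.
  s1 (successors {s4}): φ is true.
  s2 (successors {s3}): φ is true.
  s3 (successors {s3}): φ is true.
  s4 (successors {s3, s4}): φ is true.
  s5 (successors {s5}): φ is false.
Detail at s1 (witness):
  At s1: <>(<>s | p) is true, <>p is true, so <>(<>s | p) | <>p is true.
    At s1: <>(<>s | p) requires <>s | p at some successor in {s4}.
      <>s | p holds at s4, so <>(<>s | p) is true at s1.
    At s1: <>p requires p at some successor in {s4}.
      p holds at s4, so <>p is true at s1.

Yes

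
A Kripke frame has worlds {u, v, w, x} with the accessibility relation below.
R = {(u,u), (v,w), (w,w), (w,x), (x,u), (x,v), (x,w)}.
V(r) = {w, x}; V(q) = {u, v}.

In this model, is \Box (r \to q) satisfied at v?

No

Recall that \Box ψ holds at a world iff ψ holds at every accessible world, and \Diamond ψ holds iff ψ holds at some accessible world.
At v: \Box (r \to q) requires r \to q at every successor {w}.
  r \to q fails at w, so \Box (r \to q) is false at v.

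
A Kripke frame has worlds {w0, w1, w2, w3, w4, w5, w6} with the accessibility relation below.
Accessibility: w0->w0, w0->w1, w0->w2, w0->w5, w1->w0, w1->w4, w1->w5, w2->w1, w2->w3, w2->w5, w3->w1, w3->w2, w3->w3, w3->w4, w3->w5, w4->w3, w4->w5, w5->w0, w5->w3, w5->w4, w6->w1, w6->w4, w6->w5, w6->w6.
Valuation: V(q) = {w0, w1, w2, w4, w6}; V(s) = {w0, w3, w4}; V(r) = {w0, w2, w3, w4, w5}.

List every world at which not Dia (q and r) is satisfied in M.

Recall that Dia ψ holds at a world iff ψ holds at some accessible world.
Let φ = not Dia (q and r). Evaluate φ at each world:
  w0 (successors {w0, w1, w2, w5}): φ is false.
  w1 (successors {w0, w4, w5}): φ is false.
  w2 (successors {w1, w3, w5}): φ is true.
  w3 (successors {w1, w2, w3, w4, w5}): φ is false.
  w4 (successors {w3, w5}): φ is true.
  w5 (successors {w0, w3, w4}): φ is false.
  w6 (successors {w1, w4, w5, w6}): φ is false.
For instance, at w4:
  At w4: Dia (q and r) is false, so not Dia (q and r) is true.
    At w4: Dia (q and r) requires q and r at some successor in {w3, w5}.
      At w3: q and r is false.
      At w5: q and r is false.
    So Dia (q and r) is false at w4.
Satisfying worlds: {w2, w4}

w2, w4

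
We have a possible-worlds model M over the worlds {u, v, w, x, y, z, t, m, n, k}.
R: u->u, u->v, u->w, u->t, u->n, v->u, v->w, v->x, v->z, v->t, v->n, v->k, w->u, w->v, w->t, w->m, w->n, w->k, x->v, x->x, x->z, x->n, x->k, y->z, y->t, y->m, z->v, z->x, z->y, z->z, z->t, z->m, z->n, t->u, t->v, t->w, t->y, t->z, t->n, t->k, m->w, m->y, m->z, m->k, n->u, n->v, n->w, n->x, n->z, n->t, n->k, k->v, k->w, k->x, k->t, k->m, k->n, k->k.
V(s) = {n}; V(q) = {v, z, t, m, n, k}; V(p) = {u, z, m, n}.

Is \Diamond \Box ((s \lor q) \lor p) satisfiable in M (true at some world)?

Recall that \Box ψ holds at a world iff ψ holds at every accessible world, and \Diamond ψ holds iff ψ holds at some accessible world.
Let φ = \Diamond \Box ((s \lor q) \lor p). Evaluate φ at each world:
  u (successors {u, v, w, t, n}): φ is true.
  v (successors {u, w, x, z, t, n, k}): φ is true.
  w (successors {u, v, t, m, n, k}): φ is false.
  x (successors {v, x, z, n, k}): φ is false.
  y (successors {z, t, m}): φ is false.
  z (successors {v, x, y, z, t, m, n}): φ is true.
  t (successors {u, v, w, y, z, n, k}): φ is true.
  m (successors {w, y, z, k}): φ is true.
  n (successors {u, v, w, x, z, t, k}): φ is true.
  k (successors {v, w, x, t, m, n, k}): φ is true.
Detail at u (witness):
  At u: \Diamond \Box ((s \lor q) \lor p) requires \Box ((s \lor q) \lor p) at some successor in {u, v, w, t, n}.
    \Box ((s \lor q) \lor p) holds at w, so \Diamond \Box ((s \lor q) \lor p) is true at u.
      At w: \Box ((s \lor q) \lor p) requires (s \lor q) \lor p at every successor {u, v, t, m, n, k}.
        At u: (s \lor q) \lor p is true.
        At v: (s \lor q) \lor p is true.
        At t: (s \lor q) \lor p is true.
        At m: (s \lor q) \lor p is true.
        At n: (s \lor q) \lor p is true.
        At k: (s \lor q) \lor p is true.
      So \Box ((s \lor q) \lor p) is true at w.

Yes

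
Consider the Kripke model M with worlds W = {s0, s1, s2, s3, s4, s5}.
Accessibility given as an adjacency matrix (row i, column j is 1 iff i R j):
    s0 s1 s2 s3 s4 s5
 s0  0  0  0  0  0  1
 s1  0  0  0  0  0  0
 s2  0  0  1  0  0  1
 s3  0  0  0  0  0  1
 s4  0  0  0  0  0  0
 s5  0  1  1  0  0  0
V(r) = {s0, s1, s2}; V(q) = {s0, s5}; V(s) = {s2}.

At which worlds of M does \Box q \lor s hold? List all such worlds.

s0, s1, s2, s3, s4

Let φ = \Box q \lor s. Evaluate φ at each world:
  s0 (successors {s5}): φ is true.
  s1 (successors ∅): φ is true.
  s2 (successors {s2, s5}): φ is true.
  s3 (successors {s5}): φ is true.
  s4 (successors ∅): φ is true.
  s5 (successors {s1, s2}): φ is false.
For instance, at s0:
  At s0: \Box q is true, s is false, so \Box q \lor s is true.
    At s0: \Box q requires q at every successor {s5}.
      At s5: q is true.
    So \Box q is true at s0.
Satisfying worlds: {s0, s1, s2, s3, s4}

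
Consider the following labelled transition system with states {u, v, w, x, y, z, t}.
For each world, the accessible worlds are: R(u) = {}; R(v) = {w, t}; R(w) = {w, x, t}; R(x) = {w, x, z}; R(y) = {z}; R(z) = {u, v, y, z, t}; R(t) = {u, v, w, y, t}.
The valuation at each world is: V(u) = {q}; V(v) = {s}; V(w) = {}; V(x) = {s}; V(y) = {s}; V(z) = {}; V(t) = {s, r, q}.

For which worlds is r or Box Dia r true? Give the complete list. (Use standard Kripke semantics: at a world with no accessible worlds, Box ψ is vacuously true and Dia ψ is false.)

u, v, y, t

Let φ = r or Box Dia r. Evaluate φ at each world:
  u (successors ∅): φ is true.
  v (successors {w, t}): φ is true.
  w (successors {w, x, t}): φ is false.
  x (successors {w, x, z}): φ is false.
  y (successors {z}): φ is true.
  z (successors {u, v, y, z, t}): φ is false.
  t (successors {u, v, w, y, t}): φ is true.
For instance, at y:
  At y: r is false, Box Dia r is true, so r or Box Dia r is true.
    At y: Box Dia r requires Dia r at every successor {z}.
      At z: Dia r is true.
    So Box Dia r is true at y.
Satisfying worlds: {u, v, y, t}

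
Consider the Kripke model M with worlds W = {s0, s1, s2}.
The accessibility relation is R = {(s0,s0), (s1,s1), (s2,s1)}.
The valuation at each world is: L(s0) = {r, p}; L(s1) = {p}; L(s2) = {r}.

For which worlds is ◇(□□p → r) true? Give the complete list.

Let φ = ◇(□□p → r). Evaluate φ at each world:
  s0 (successors {s0}): φ is true.
  s1 (successors {s1}): φ is false.
  s2 (successors {s1}): φ is false.
For instance, at s2:
  At s2: ◇(□□p → r) requires □□p → r at some successor in {s1}.
    At s1: □□p → r is false.
  So ◇(□□p → r) is false at s2.
Satisfying worlds: {s0}

s0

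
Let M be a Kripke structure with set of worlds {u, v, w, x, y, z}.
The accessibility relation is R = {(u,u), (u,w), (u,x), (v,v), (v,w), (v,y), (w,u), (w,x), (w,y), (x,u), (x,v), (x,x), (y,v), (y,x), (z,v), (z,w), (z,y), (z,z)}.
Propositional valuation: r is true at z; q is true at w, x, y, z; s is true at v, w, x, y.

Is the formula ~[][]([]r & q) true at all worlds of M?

Yes

Let φ = ~[][]([]r & q). Evaluate φ at each world:
  u (successors {u, w, x}): φ is true.
  v (successors {v, w, y}): φ is true.
  w (successors {u, x, y}): φ is true.
  x (successors {u, v, x}): φ is true.
  y (successors {v, x}): φ is true.
  z (successors {v, w, y, z}): φ is true.
For instance, at w:
  At w: [][]([]r & q) is false, so ~[][]([]r & q) is true.
    At w: [][]([]r & q) requires []([]r & q) at every successor {u, x, y}.
      []([]r & q) fails at u, so [][]([]r & q) is false at w.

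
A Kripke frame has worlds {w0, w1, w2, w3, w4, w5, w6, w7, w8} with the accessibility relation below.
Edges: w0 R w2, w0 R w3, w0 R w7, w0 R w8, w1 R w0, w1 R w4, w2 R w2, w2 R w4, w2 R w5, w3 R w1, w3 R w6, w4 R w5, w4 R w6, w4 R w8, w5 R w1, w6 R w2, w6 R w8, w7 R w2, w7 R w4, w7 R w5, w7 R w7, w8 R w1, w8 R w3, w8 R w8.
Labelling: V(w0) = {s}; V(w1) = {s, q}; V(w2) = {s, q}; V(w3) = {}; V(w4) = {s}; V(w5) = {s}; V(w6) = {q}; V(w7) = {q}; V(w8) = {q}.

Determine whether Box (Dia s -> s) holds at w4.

No

At w4: Box (Dia s -> s) requires Dia s -> s at every successor {w5, w6, w8}.
  Dia s -> s fails at w6, so Box (Dia s -> s) is false at w4.
    At w6: Dia s is true, s is false, so Dia s -> s is false.
      At w6: Dia s requires s at some successor in {w2, w8}.
        s holds at w2, so Dia s is true at w6.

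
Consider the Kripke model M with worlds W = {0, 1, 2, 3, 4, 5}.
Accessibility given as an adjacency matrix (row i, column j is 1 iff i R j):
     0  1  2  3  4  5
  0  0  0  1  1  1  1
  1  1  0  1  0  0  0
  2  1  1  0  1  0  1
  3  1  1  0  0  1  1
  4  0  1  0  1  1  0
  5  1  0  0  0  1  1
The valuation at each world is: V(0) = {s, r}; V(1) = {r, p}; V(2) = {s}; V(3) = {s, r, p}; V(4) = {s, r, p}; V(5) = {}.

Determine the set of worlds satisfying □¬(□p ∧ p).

1, 2

Recall that □ψ holds at a world iff ψ holds at every accessible world, and ◇ψ holds iff ψ holds at some accessible world.
Let φ = □¬(□p ∧ p). Evaluate φ at each world:
  0 (successors {2, 3, 4, 5}): φ is false.
  1 (successors {0, 2}): φ is true.
  2 (successors {0, 1, 3, 5}): φ is true.
  3 (successors {0, 1, 4, 5}): φ is false.
  4 (successors {1, 3, 4}): φ is false.
  5 (successors {0, 4, 5}): φ is false.
For instance, at 1:
  At 1: □¬(□p ∧ p) requires ¬(□p ∧ p) at every successor {0, 2}.
      At 0: □p ∧ p is false, so ¬(□p ∧ p) is true.
      At 2: □p ∧ p is false, so ¬(□p ∧ p) is true.
  So □¬(□p ∧ p) is true at 1.
Satisfying worlds: {1, 2}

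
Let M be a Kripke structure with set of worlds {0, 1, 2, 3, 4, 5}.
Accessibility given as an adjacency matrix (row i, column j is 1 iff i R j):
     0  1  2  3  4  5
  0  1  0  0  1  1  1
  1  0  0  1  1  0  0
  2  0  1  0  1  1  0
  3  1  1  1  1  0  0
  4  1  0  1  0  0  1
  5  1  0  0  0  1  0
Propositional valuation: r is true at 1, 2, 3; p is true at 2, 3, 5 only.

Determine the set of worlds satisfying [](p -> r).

1, 2, 3, 5

Recall that []ψ holds at a world iff ψ holds at every accessible world, and <>ψ holds iff ψ holds at some accessible world.
Let φ = [](p -> r). Evaluate φ at each world:
  0 (successors {0, 3, 4, 5}): φ is false.
  1 (successors {2, 3}): φ is true.
  2 (successors {1, 3, 4}): φ is true.
  3 (successors {0, 1, 2, 3}): φ is true.
  4 (successors {0, 2, 5}): φ is false.
  5 (successors {0, 4}): φ is true.
For instance, at 0:
  At 0: [](p -> r) requires p -> r at every successor {0, 3, 4, 5}.
    p -> r fails at 5, so [](p -> r) is false at 0.
Satisfying worlds: {1, 2, 3, 5}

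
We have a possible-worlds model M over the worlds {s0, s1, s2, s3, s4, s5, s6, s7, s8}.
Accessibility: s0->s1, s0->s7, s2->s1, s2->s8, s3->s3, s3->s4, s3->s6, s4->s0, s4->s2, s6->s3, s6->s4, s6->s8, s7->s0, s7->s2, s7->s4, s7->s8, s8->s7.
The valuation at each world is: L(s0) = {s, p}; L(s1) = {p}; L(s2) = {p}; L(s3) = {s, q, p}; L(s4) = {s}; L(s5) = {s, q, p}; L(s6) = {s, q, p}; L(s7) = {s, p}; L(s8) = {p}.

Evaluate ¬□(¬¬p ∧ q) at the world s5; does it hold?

No

At s5: □(¬¬p ∧ q) is true, so ¬□(¬¬p ∧ q) is false.
  At s5: no accessible worlds, so □(¬¬p ∧ q) holds vacuously.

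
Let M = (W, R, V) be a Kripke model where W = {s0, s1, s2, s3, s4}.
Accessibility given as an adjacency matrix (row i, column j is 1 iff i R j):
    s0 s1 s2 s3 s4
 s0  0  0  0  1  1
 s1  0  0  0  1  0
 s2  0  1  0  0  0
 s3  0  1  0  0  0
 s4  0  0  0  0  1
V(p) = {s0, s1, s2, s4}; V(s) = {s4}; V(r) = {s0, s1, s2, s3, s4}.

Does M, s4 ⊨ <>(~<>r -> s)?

Yes

At s4: <>(~<>r -> s) requires ~<>r -> s at some successor in {s4}.
  ~<>r -> s holds at s4, so <>(~<>r -> s) is true at s4.
    At s4: ~<>r is false, s is true, so ~<>r -> s is true.
      At s4: <>r is true, so ~<>r is false.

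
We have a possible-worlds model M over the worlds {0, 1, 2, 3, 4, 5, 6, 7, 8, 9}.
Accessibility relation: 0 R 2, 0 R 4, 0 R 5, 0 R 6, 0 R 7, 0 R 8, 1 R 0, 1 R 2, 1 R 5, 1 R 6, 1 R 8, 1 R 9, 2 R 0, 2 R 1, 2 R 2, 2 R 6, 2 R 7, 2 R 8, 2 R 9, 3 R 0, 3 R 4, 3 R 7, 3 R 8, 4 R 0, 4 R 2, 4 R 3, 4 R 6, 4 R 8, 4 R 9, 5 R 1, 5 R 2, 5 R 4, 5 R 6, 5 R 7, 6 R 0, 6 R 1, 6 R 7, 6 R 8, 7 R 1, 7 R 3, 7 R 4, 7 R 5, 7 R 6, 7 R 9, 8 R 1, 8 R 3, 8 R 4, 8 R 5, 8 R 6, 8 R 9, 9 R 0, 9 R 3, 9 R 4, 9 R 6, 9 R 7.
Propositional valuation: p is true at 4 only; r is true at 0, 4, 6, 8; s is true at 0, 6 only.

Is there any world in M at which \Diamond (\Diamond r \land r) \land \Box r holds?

Recall that \Box ψ holds at a world iff ψ holds at every accessible world, and \Diamond ψ holds iff ψ holds at some accessible world.
Let φ = \Diamond (\Diamond r \land r) \land \Box r. Evaluate φ at each world:
  0 (successors {2, 4, 5, 6, 7, 8}): φ is false.
  1 (successors {0, 2, 5, 6, 8, 9}): φ is false.
  2 (successors {0, 1, 2, 6, 7, 8, 9}): φ is false.
  3 (successors {0, 4, 7, 8}): φ is false.
  4 (successors {0, 2, 3, 6, 8, 9}): φ is false.
  5 (successors {1, 2, 4, 6, 7}): φ is false.
  6 (successors {0, 1, 7, 8}): φ is false.
  7 (successors {1, 3, 4, 5, 6, 9}): φ is false.
  8 (successors {1, 3, 4, 5, 6, 9}): φ is false.
  9 (successors {0, 3, 4, 6, 7}): φ is false.
For instance, at 4:
  At 4: \Diamond (\Diamond r \land r) is true, \Box r is false, so \Diamond (\Diamond r \land r) \land \Box r is false.
    At 4: \Diamond (\Diamond r \land r) requires \Diamond r \land r at some successor in {0, 2, 3, 6, 8, 9}.
      \Diamond r \land r holds at 0, so \Diamond (\Diamond r \land r) is true at 4.
    At 4: \Box r requires r at every successor {0, 2, 3, 6, 8, 9}.
      r fails at 2, so \Box r is false at 4.

No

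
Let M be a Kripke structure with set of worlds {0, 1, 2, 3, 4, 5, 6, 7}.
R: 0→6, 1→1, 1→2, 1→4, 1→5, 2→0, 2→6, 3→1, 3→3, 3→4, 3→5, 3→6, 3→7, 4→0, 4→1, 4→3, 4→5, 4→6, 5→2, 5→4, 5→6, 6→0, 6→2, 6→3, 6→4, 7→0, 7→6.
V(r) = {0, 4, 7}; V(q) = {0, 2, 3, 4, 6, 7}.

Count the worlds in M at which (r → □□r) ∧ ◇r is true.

Let φ = (r → □□r) ∧ ◇r. Evaluate φ at each world:
  0 (successors {6}): φ is false.
  1 (successors {1, 2, 4, 5}): φ is true.
  2 (successors {0, 6}): φ is true.
  3 (successors {1, 3, 4, 5, 6, 7}): φ is true.
  4 (successors {0, 1, 3, 5, 6}): φ is false.
  5 (successors {2, 4, 6}): φ is true.
  6 (successors {0, 2, 3, 4}): φ is true.
  7 (successors {0, 6}): φ is false.
For instance, at 3:
  At 3: r → □□r is true, ◇r is true, so (r → □□r) ∧ ◇r is true.
    At 3: r is false, □□r is false, so r → □□r is true.
      At 3: □□r requires □r at every successor {1, 3, 4, 5, 6, 7}.
        □r fails at 1, so □□r is false at 3.
    At 3: ◇r requires r at some successor in {1, 3, 4, 5, 6, 7}.
      r holds at 4, so ◇r is true at 3.
Satisfying worlds: {1, 2, 3, 5, 6}

5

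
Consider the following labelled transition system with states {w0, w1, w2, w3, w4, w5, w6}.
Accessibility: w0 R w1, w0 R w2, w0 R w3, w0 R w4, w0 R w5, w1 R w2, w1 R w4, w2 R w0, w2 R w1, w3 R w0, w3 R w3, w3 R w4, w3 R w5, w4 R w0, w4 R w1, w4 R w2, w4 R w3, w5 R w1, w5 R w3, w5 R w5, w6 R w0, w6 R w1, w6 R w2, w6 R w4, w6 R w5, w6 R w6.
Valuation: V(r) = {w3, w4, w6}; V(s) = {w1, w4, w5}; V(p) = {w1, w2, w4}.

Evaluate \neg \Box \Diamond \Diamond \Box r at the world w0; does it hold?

Yes

At w0: \Box \Diamond \Diamond \Box r is false, so \neg \Box \Diamond \Diamond \Box r is true.
  At w0: \Box \Diamond \Diamond \Box r requires \Diamond \Diamond \Box r at every successor {w1, w2, w3, w4, w5}.
    \Diamond \Diamond \Box r fails at w1, so \Box \Diamond \Diamond \Box r is false at w0.
      At w1: \Diamond \Diamond \Box r requires \Diamond \Box r at some successor in {w2, w4}.
        At w2: \Diamond \Box r is false.
        At w4: \Diamond \Box r is false.
      So \Diamond \Diamond \Box r is false at w1.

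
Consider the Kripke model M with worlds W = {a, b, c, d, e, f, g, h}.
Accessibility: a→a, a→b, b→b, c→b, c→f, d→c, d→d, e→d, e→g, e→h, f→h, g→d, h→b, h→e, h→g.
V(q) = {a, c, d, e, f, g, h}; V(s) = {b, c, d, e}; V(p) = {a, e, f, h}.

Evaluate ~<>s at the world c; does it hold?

At c: <>s is true, so ~<>s is false.
  At c: <>s requires s at some successor in {b, f}.
    s holds at b, so <>s is true at c.

No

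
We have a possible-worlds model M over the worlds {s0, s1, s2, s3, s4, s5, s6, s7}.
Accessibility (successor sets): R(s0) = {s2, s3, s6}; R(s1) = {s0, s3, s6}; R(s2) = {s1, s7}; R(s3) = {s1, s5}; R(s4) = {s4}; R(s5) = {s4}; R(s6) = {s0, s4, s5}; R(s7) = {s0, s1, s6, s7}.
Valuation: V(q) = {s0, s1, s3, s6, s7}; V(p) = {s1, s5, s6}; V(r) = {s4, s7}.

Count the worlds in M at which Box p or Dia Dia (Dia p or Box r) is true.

8

Let φ = Box p or Dia Dia (Dia p or Box r). Evaluate φ at each world:
  s0 (successors {s2, s3, s6}): φ is true.
  s1 (successors {s0, s3, s6}): φ is true.
  s2 (successors {s1, s7}): φ is true.
  s3 (successors {s1, s5}): φ is true.
  s4 (successors {s4}): φ is true.
  s5 (successors {s4}): φ is true.
  s6 (successors {s0, s4, s5}): φ is true.
  s7 (successors {s0, s1, s6, s7}): φ is true.
For instance, at s3:
  At s3: Box p is true, Dia Dia (Dia p or Box r) is true, so Box p or Dia Dia (Dia p or Box r) is true.
    At s3: Box p requires p at every successor {s1, s5}.
      At s1: p is true.
      At s5: p is true.
    So Box p is true at s3.
    At s3: Dia Dia (Dia p or Box r) requires Dia (Dia p or Box r) at some successor in {s1, s5}.
      Dia (Dia p or Box r) holds at s1, so Dia Dia (Dia p or Box r) is true at s3.
Satisfying worlds: {s0, s1, s2, s3, s4, s5, s6, s7}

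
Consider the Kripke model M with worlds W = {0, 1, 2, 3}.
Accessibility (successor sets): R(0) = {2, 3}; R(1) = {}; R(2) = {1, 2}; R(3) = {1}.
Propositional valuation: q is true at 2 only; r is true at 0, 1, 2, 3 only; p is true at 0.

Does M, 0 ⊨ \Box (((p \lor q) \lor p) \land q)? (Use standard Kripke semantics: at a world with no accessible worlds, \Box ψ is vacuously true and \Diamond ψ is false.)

At 0: \Box (((p \lor q) \lor p) \land q) requires ((p \lor q) \lor p) \land q at every successor {2, 3}.
  ((p \lor q) \lor p) \land q fails at 3, so \Box (((p \lor q) \lor p) \land q) is false at 0.

No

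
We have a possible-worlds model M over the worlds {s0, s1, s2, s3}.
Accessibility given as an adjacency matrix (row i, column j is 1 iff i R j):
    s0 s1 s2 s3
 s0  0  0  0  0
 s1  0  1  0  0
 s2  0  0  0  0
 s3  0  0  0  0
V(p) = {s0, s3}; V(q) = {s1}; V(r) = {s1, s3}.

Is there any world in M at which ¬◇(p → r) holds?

Recall that ◇ψ holds at a world iff ψ holds at some accessible world.
Let φ = ¬◇(p → r). Evaluate φ at each world:
  s0 (successors ∅): φ is true.
  s1 (successors {s1}): φ is false.
  s2 (successors ∅): φ is true.
  s3 (successors ∅): φ is true.
Detail at s0 (witness):
  At s0: ◇(p → r) is false, so ¬◇(p → r) is true.
    At s0: no accessible worlds, so ◇(p → r) is false.

Yes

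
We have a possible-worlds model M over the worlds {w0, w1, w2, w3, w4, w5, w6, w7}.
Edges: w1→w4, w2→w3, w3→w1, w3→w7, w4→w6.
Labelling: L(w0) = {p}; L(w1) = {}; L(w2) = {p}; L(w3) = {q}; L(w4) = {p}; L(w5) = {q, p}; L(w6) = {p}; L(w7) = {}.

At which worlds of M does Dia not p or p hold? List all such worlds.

w0, w2, w3, w4, w5, w6

Recall that Dia ψ holds at a world iff ψ holds at some accessible world.
Let φ = Dia not p or p. Evaluate φ at each world:
  w0 (successors ∅): φ is true.
  w1 (successors {w4}): φ is false.
  w2 (successors {w3}): φ is true.
  w3 (successors {w1, w7}): φ is true.
  w4 (successors {w6}): φ is true.
  w5 (successors ∅): φ is true.
  w6 (successors ∅): φ is true.
  w7 (successors ∅): φ is false.
For instance, at w4:
  At w4: Dia not p is false, p is true, so Dia not p or p is true.
    At w4: Dia not p requires not p at some successor in {w6}.
      At w6: not p is false.
    So Dia not p is false at w4.
Satisfying worlds: {w0, w2, w3, w4, w5, w6}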